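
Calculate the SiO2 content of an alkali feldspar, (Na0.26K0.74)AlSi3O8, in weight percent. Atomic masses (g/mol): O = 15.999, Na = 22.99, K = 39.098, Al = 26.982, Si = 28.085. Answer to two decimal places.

65.75 wt%

Molar mass of (Na0.26K0.74)AlSi3O8 = 0.26×22.99 + 0.74×39.098 + 1×26.982 + 3×28.085 + 8×15.999 = 274.139 g/mol.
Each formula unit contains 3 Si, equivalent to 3/1 = 3.0000 mol SiO2.
M(SiO2) = 1×28.085 + 2×15.999 = 60.083 g/mol.
Mass of SiO2 per formula unit = 3.0000 × 60.083 = 180.249 g.
SiO2 wt% = 180.249 / 274.139 × 100 = 65.75%.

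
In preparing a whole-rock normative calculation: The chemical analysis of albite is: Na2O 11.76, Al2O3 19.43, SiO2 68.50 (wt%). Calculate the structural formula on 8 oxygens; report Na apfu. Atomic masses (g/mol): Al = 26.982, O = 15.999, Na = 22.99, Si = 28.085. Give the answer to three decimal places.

11.76 wt% Na2O ÷ 61.979 g/mol = 0.18974 mol, giving 0.37948 Na and 0.18974 O.
19.43 wt% Al2O3 ÷ 101.961 g/mol = 0.19056 mol, giving 0.38112 Al and 0.57168 O.
68.50 wt% SiO2 ÷ 60.083 g/mol = 1.14009 mol, giving 1.14009 Si and 2.28018 O.
Oxygen sums to 3.04160; scaling by 8/3.04160 = 2.63019 puts the formula on 8 O.
Na: 0.37948 × 2.63019 = 0.998 atoms per formula unit.

0.998 Na apfu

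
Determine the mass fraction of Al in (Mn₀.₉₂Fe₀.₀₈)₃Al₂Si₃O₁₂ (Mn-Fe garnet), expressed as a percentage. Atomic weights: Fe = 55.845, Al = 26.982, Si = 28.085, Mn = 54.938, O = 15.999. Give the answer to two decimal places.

M((Mn₀.₉₂Fe₀.₀₈)₃Al₂Si₃O₁₂) = 495.239 g/mol.
Al contributes 2 × 26.982 = 53.964 g per mole.
53.964/495.239 = 0.1090 → 10.90%.

10.90 weight percent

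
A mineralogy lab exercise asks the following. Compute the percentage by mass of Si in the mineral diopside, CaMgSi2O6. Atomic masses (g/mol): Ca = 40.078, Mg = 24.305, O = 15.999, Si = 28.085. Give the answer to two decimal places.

25.94 mass %

Formula mass = 1×40.078 + 1×24.305 + 2×28.085 + 6×15.999 = 216.547 g/mol, of which 56.170 g is Si.
So Si makes up 56.170/216.547 = 0.2594 of the mass, i.e. 25.94%.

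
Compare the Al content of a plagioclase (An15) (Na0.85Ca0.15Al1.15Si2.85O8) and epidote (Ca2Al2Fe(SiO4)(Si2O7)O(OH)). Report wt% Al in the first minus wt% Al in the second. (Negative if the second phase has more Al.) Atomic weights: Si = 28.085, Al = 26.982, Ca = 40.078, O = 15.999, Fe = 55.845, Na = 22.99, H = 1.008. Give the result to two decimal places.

0.56 percentage points

First mineral: 31.029 g Al in 264.617 g formula = 11.73 wt% Al.
Second mineral: 53.964 g Al in 483.215 g formula = 11.17 wt% Al.
11.73% − 11.17% gives a difference of 0.56 percentage points.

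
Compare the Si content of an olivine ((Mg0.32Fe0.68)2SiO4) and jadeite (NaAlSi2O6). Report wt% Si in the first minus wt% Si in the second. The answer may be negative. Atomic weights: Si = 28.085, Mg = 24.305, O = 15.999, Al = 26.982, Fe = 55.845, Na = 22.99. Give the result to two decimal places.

Si in (Mg0.32Fe0.68)2SiO4: molar mass 183.585 g/mol; 1×28.085 = 28.085 g → 15.30 wt%.
Si in NaAlSi2O6: molar mass 202.136 g/mol; 2×28.085 = 56.170 g → 27.79 wt%.
Difference = 15.30 − 27.79 = -12.49 percentage points.

-12.49 percentage points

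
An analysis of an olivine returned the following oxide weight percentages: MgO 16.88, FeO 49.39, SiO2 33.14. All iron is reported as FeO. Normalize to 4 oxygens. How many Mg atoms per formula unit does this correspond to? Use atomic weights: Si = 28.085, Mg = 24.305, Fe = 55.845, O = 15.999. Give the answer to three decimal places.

0.758 Mg apfu

MgO: 16.88/40.304 = 0.41882 mol → 0.41882 mol Mg, 0.41882 mol O.
FeO: 49.39/71.844 = 0.68746 mol → 0.68746 mol Fe, 0.68746 mol O.
SiO2: 33.14/60.083 = 0.55157 mol → 0.55157 mol Si, 1.10314 mol O.
Total oxygen = 2.20942 mol. Normalization factor = 4/2.20942 = 1.81043.
Mg per 4 O = 0.41882 × 1.81043 = 0.758.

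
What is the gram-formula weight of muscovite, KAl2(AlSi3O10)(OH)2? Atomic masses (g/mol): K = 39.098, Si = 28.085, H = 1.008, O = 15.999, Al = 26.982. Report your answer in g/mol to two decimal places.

K: 1 × 39.098 = 39.0980
Al: 3 × 26.982 = 80.9460
Si: 3 × 28.085 = 84.2550
O: 12 × 15.999 = 191.9880
H: 2 × 1.008 = 2.0160
Summing the contributions gives the formula mass.

398.30 g/mol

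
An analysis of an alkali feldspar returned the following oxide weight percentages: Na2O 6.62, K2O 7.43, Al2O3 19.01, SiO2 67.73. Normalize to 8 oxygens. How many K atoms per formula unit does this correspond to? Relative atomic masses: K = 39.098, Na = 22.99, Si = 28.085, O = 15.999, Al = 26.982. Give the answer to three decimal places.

0.421 K apfu

6.62 wt% Na2O ÷ 61.979 g/mol = 0.10681 mol, giving 0.21362 Na and 0.10681 O.
7.43 wt% K2O ÷ 94.195 g/mol = 0.07888 mol, giving 0.15776 K and 0.07888 O.
19.01 wt% Al2O3 ÷ 101.961 g/mol = 0.18644 mol, giving 0.37288 Al and 0.55932 O.
67.73 wt% SiO2 ÷ 60.083 g/mol = 1.12727 mol, giving 1.12727 Si and 2.25454 O.
Oxygen sums to 2.99955; scaling by 8/2.99955 = 2.66707 puts the formula on 8 O.
K: 0.15776 × 2.66707 = 0.421 atoms per formula unit.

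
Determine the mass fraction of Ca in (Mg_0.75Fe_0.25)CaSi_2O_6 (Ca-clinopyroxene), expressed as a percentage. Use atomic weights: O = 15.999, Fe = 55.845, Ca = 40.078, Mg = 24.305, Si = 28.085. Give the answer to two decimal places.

M((Mg_0.75Fe_0.25)CaSi_2O_6) = 224.432 g/mol.
Ca contributes 1 × 40.078 = 40.078 g per mole.
40.078/224.432 = 0.1786 → 17.86%.

17.86 weight percent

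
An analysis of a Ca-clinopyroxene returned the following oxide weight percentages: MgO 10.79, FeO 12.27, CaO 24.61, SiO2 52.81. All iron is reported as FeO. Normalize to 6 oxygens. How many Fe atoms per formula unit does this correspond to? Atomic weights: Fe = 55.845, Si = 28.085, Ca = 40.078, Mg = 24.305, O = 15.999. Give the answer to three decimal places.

MgO (M=40.304): mol = 0.26772; Mg = 0.26772, O = 0.26772.
FeO (M=71.844): mol = 0.17079; Fe = 0.17079, O = 0.17079.
CaO (M=56.077): mol = 0.43886; Ca = 0.43886, O = 0.43886.
SiO2 (M=60.083): mol = 0.87895; Si = 0.87895, O = 1.75790.
ΣO = 2.63527; factor = 6/ΣO = 2.27681.
Fe apfu = 0.17079 × 2.27681 = 0.389.

0.389 Fe apfu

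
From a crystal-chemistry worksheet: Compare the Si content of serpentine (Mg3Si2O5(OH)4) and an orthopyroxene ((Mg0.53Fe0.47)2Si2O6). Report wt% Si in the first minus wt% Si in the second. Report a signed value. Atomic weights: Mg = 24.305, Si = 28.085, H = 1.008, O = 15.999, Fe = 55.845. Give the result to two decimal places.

-4.11 percentage points

M(Mg3Si2O5(OH)4) = 277.108 g/mol, so wt% Si = 56.170/277.108 × 100 = 20.27%.
M((Mg0.53Fe0.47)2Si2O6) = 230.422 g/mol, so wt% Si = 56.170/230.422 × 100 = 24.38%.
20.27 − 24.38 = -4.11 pp.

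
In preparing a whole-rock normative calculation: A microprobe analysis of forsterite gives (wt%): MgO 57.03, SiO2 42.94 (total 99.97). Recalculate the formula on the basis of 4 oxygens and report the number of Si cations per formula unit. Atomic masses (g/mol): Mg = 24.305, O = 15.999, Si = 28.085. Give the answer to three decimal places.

1.005 Si apfu

MgO: 57.03/40.304 = 1.41500 mol → 1.41500 mol Mg, 1.41500 mol O.
SiO2: 42.94/60.083 = 0.71468 mol → 0.71468 mol Si, 1.42936 mol O.
Total oxygen = 2.84436 mol. Normalization factor = 4/2.84436 = 1.40629.
Si per 4 O = 0.71468 × 1.40629 = 1.005.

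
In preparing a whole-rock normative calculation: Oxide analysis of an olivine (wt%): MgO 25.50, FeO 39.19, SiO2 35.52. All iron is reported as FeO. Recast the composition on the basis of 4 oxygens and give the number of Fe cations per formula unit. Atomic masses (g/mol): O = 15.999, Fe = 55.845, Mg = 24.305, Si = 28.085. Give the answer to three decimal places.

0.924 Fe apfu

MgO: 25.50/40.304 = 0.63269 mol → 0.63269 mol Mg, 0.63269 mol O.
FeO: 39.19/71.844 = 0.54549 mol → 0.54549 mol Fe, 0.54549 mol O.
SiO2: 35.52/60.083 = 0.59118 mol → 0.59118 mol Si, 1.18236 mol O.
Total oxygen = 2.36054 mol. Normalization factor = 4/2.36054 = 1.69453.
Fe per 4 O = 0.54549 × 1.69453 = 0.924.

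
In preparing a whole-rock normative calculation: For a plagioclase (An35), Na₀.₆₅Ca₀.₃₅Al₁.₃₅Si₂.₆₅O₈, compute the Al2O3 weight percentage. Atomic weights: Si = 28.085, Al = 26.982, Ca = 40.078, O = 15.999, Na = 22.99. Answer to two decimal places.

M(Na₀.₆₅Ca₀.₃₅Al₁.₃₅Si₂.₆₅O₈) = 267.814 g/mol; M(Al2O3) = 101.961 g/mol.
Moles Al2O3 per formula unit = 1.35 Al ÷ 2 = 0.6750.
Al2O3 fraction = (0.6750 × 101.961) / 267.814 = 68.824/267.814 = 0.2570.

25.70 wt%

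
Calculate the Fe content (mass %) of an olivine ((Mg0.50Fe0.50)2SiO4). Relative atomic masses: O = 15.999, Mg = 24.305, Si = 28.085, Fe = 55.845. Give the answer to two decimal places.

Formula mass = 1*24.305 + 1*55.845 + 1*28.085 + 4*15.999 = 172.231 g/mol, of which 55.845 g is Fe.
So Fe makes up 55.845/172.231 = 0.3242 of the mass, i.e. 32.42%.

32.42 mass %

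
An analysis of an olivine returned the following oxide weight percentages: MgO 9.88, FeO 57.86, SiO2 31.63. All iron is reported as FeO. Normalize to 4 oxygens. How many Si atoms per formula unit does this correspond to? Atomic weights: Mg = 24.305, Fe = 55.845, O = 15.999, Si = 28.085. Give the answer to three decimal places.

1.001 Si apfu

MgO: 9.88/40.304 = 0.24514 mol → 0.24514 mol Mg, 0.24514 mol O.
FeO: 57.86/71.844 = 0.80536 mol → 0.80536 mol Fe, 0.80536 mol O.
SiO2: 31.63/60.083 = 0.52644 mol → 0.52644 mol Si, 1.05288 mol O.
Total oxygen = 2.10338 mol. Normalization factor = 4/2.10338 = 1.90170.
Si per 4 O = 0.52644 × 1.90170 = 1.001.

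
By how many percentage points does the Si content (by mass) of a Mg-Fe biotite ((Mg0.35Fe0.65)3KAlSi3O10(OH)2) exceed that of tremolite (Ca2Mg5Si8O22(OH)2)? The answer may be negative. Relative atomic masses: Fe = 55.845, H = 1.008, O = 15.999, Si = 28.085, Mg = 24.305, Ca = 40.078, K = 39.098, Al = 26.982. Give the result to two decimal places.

Si in (Mg0.35Fe0.65)3KAlSi3O10(OH)2: molar mass 478.757 g/mol; 3×28.085 = 84.255 g → 17.60 wt%.
Si in Ca2Mg5Si8O22(OH)2: molar mass 812.353 g/mol; 8×28.085 = 224.680 g → 27.66 wt%.
Difference = 17.60 − 27.66 = -10.06 percentage points.

-10.06 percentage points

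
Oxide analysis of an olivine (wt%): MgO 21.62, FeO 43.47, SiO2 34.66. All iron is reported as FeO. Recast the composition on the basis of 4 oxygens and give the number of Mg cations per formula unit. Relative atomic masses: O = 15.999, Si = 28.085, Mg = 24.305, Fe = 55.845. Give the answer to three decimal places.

0.935 Mg apfu

MgO: 21.62/40.304 = 0.53642 mol → 0.53642 mol Mg, 0.53642 mol O.
FeO: 43.47/71.844 = 0.60506 mol → 0.60506 mol Fe, 0.60506 mol O.
SiO2: 34.66/60.083 = 0.57687 mol → 0.57687 mol Si, 1.15374 mol O.
Total oxygen = 2.29522 mol. Normalization factor = 4/2.29522 = 1.74275.
Mg per 4 O = 0.53642 × 1.74275 = 0.935.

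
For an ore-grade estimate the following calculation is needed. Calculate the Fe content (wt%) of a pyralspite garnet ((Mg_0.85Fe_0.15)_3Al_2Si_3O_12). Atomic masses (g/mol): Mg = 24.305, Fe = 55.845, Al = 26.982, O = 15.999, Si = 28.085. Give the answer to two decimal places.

6.02 wt%

Molar mass of (Mg_0.85Fe_0.15)_3Al_2Si_3O_12: 2.55*24.305 + 0.45*55.845 + 2*26.982 + 3*28.085 + 12*15.999 = 417.315 g/mol.
Mass of Fe per formula unit: 0.45 × 55.845 = 25.130 g.
Weight fraction Fe = 25.130 / 417.315 = 0.0602.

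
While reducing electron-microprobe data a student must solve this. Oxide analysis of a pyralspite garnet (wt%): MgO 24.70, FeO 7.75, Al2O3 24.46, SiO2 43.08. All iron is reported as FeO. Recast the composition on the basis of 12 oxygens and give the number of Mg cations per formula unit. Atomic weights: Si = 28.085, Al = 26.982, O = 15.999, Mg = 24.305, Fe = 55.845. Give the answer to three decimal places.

MgO (M=40.304): mol = 0.61284; Mg = 0.61284, O = 0.61284.
FeO (M=71.844): mol = 0.10787; Fe = 0.10787, O = 0.10787.
Al2O3 (M=101.961): mol = 0.23990; Al = 0.47980, O = 0.71970.
SiO2 (M=60.083): mol = 0.71701; Si = 0.71701, O = 1.43402.
ΣO = 2.87443; factor = 12/ΣO = 4.17474.
Mg apfu = 0.61284 × 4.17474 = 2.558.

2.558 Mg apfu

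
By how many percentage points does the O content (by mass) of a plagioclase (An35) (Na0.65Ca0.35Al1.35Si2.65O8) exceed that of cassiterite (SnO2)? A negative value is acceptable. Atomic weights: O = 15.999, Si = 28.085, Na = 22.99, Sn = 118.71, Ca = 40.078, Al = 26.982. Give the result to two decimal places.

O in Na0.65Ca0.35Al1.35Si2.65O8: molar mass 267.814 g/mol; 8×15.999 = 127.992 g → 47.79 wt%.
O in SnO2: molar mass 150.708 g/mol; 2×15.999 = 31.998 g → 21.23 wt%.
Difference = 47.79 − 21.23 = 26.56 percentage points.

26.56 percentage points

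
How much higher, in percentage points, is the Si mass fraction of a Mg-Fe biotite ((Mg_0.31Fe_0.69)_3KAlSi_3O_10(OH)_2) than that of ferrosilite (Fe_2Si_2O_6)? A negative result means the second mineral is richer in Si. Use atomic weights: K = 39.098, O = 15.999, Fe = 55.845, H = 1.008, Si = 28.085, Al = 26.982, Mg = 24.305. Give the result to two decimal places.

-3.83 percentage points

M((Mg_0.31Fe_0.69)_3KAlSi_3O_10(OH)_2) = 482.542 g/mol, so wt% Si = 84.255/482.542 × 100 = 17.46%.
M(Fe_2Si_2O_6) = 263.854 g/mol, so wt% Si = 56.170/263.854 × 100 = 21.29%.
17.46 − 21.29 = -3.83 pp.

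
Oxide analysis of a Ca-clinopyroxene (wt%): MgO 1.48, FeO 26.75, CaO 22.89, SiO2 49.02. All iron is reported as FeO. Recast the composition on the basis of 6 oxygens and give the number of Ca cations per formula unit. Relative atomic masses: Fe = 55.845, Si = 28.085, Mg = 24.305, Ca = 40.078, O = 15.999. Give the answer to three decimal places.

1.000 Ca apfu

1.48 wt% MgO ÷ 40.304 g/mol = 0.03672 mol, giving 0.03672 Mg and 0.03672 O.
26.75 wt% FeO ÷ 71.844 g/mol = 0.37233 mol, giving 0.37233 Fe and 0.37233 O.
22.89 wt% CaO ÷ 56.077 g/mol = 0.40819 mol, giving 0.40819 Ca and 0.40819 O.
49.02 wt% SiO2 ÷ 60.083 g/mol = 0.81587 mol, giving 0.81587 Si and 1.63174 O.
Oxygen sums to 2.44898; scaling by 6/2.44898 = 2.45000 puts the formula on 6 O.
Ca: 0.40819 × 2.45000 = 1.000 atoms per formula unit.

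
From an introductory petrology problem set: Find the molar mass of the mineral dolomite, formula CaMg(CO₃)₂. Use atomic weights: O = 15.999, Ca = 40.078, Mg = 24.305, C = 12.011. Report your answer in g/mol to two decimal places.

184.40 g/mol

Ca: 1 × 40.078 = 40.0780
Mg: 1 × 24.305 = 24.3050
C: 2 × 12.011 = 24.0220
O: 6 × 15.999 = 95.9940
Summing the contributions gives the formula mass.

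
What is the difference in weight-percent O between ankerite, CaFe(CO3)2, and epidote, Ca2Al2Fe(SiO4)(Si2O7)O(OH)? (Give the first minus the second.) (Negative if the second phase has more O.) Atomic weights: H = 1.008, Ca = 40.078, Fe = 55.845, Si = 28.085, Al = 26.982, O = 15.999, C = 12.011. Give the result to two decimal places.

1.41 percentage points

O in CaFe(CO3)2: molar mass 215.939 g/mol; 6×15.999 = 95.994 g → 44.45 wt%.
O in Ca2Al2Fe(SiO4)(Si2O7)O(OH): molar mass 483.215 g/mol; 13×15.999 = 207.987 g → 43.04 wt%.
Difference = 44.45 − 43.04 = 1.41 percentage points.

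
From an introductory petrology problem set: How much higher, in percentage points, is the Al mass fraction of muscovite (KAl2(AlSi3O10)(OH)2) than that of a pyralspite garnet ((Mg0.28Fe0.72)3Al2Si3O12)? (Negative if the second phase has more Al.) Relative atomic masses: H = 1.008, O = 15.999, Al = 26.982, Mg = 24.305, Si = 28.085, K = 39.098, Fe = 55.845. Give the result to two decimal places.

Al in KAl2(AlSi3O10)(OH)2: molar mass 398.303 g/mol; 3×26.982 = 80.946 g → 20.32 wt%.
Al in (Mg0.28Fe0.72)3Al2Si3O12: molar mass 471.248 g/mol; 2×26.982 = 53.964 g → 11.45 wt%.
Difference = 20.32 − 11.45 = 8.87 percentage points.

8.87 percentage points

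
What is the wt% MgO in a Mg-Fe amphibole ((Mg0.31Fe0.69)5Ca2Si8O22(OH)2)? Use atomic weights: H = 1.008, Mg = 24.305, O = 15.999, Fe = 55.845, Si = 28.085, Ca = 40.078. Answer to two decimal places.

6.78 wt%

Molar mass of (Mg0.31Fe0.69)5Ca2Si8O22(OH)2 = 1.55*24.305 + 3.45*55.845 + 2*40.078 + 8*28.085 + 24*15.999 + 2*1.008 = 921.166 g/mol.
Each formula unit contains 1.55 Mg, equivalent to 1.55/1 = 1.5500 mol MgO.
M(MgO) = 1×24.305 + 1×15.999 = 40.304 g/mol.
Mass of MgO per formula unit = 1.5500 × 40.304 = 62.471 g.
MgO wt% = 62.471 / 921.166 × 100 = 6.78%.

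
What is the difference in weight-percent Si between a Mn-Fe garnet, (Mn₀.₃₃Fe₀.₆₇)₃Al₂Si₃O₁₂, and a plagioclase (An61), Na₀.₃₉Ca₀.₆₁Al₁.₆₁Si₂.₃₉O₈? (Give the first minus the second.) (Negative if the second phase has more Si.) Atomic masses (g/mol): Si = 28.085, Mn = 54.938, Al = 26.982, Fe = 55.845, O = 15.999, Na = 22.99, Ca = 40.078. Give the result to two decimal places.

-7.72 percentage points

Si in (Mn₀.₃₃Fe₀.₆₇)₃Al₂Si₃O₁₂: molar mass 496.844 g/mol; 3×28.085 = 84.255 g → 16.96 wt%.
Si in Na₀.₃₉Ca₀.₆₁Al₁.₆₁Si₂.₃₉O₈: molar mass 271.970 g/mol; 2.39×28.085 = 67.123 g → 24.68 wt%.
Difference = 16.96 − 24.68 = -7.72 percentage points.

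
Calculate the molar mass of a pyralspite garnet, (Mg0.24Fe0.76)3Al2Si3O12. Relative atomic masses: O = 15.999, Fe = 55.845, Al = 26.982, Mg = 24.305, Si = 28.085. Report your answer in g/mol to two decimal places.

475.03 g/mol

The formula mass is the sum 0.72(24.305) + 2.28(55.845) + 2(26.982) + 3(28.085) + 12(15.999).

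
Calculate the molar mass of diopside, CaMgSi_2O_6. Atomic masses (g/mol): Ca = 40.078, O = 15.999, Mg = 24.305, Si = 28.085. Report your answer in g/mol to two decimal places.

216.55 g/mol

M = 1×40.078 + 1×24.305 + 2×28.085 + 6×15.999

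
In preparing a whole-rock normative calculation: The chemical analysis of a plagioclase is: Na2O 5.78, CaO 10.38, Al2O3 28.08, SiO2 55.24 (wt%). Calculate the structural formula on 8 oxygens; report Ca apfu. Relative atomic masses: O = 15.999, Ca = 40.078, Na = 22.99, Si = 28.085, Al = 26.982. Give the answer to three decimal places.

0.503 Ca apfu

Na2O (M=61.979): mol = 0.09326; Na = 0.18652, O = 0.09326.
CaO (M=56.077): mol = 0.18510; Ca = 0.18510, O = 0.18510.
Al2O3 (M=101.961): mol = 0.27540; Al = 0.55080, O = 0.82620.
SiO2 (M=60.083): mol = 0.91939; Si = 0.91939, O = 1.83878.
ΣO = 2.94334; factor = 8/ΣO = 2.71800.
Ca apfu = 0.18510 × 2.71800 = 0.503.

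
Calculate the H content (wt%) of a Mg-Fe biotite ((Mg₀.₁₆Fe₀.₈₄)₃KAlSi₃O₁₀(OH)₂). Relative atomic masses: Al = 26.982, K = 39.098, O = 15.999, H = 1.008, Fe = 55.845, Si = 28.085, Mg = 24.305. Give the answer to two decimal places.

Molar mass of (Mg₀.₁₆Fe₀.₈₄)₃KAlSi₃O₁₀(OH)₂: 0.48*24.305 + 2.52*55.845 + 1*39.098 + 1*26.982 + 3*28.085 + 12*15.999 + 2*1.008 = 496.735 g/mol.
Mass of H per formula unit: 2 × 1.008 = 2.016 g.
Weight fraction H = 2.016 / 496.735 = 0.0041.

0.41 wt%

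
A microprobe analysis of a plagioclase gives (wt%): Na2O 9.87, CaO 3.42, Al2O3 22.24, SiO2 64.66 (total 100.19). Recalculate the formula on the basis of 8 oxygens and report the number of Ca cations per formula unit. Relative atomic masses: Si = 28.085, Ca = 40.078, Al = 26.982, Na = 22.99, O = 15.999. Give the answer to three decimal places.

9.87 wt% Na2O ÷ 61.979 g/mol = 0.15925 mol, giving 0.31850 Na and 0.15925 O.
3.42 wt% CaO ÷ 56.077 g/mol = 0.06099 mol, giving 0.06099 Ca and 0.06099 O.
22.24 wt% Al2O3 ÷ 101.961 g/mol = 0.21812 mol, giving 0.43624 Al and 0.65436 O.
64.66 wt% SiO2 ÷ 60.083 g/mol = 1.07618 mol, giving 1.07618 Si and 2.15236 O.
Oxygen sums to 3.02696; scaling by 8/3.02696 = 2.64292 puts the formula on 8 O.
Ca: 0.06099 × 2.64292 = 0.161 atoms per formula unit.

0.161 Ca apfu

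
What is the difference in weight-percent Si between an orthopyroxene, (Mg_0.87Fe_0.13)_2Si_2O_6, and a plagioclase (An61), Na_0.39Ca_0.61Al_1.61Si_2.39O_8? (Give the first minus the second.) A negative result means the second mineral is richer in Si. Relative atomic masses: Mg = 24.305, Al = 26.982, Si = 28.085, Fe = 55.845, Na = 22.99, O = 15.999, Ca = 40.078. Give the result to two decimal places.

2.20 percentage points

First mineral: 56.170 g Si in 208.974 g formula = 26.88 wt% Si.
Second mineral: 67.123 g Si in 271.970 g formula = 24.68 wt% Si.
26.88% − 24.68% gives a difference of 2.20 percentage points.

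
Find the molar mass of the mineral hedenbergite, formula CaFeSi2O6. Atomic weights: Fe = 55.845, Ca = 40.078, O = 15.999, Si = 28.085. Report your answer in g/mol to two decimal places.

M = 1(40.078) + 1(55.845) + 2(28.085) + 6(15.999)

248.09 g/mol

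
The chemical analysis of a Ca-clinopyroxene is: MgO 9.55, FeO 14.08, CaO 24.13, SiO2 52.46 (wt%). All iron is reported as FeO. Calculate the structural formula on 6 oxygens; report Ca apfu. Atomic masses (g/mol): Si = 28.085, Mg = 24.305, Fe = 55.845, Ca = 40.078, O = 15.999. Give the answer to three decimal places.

0.989 Ca apfu

9.55 wt% MgO ÷ 40.304 g/mol = 0.23695 mol, giving 0.23695 Mg and 0.23695 O.
14.08 wt% FeO ÷ 71.844 g/mol = 0.19598 mol, giving 0.19598 Fe and 0.19598 O.
24.13 wt% CaO ÷ 56.077 g/mol = 0.43030 mol, giving 0.43030 Ca and 0.43030 O.
52.46 wt% SiO2 ÷ 60.083 g/mol = 0.87313 mol, giving 0.87313 Si and 1.74626 O.
Oxygen sums to 2.60949; scaling by 6/2.60949 = 2.29930 puts the formula on 6 O.
Ca: 0.43030 × 2.29930 = 0.989 atoms per formula unit.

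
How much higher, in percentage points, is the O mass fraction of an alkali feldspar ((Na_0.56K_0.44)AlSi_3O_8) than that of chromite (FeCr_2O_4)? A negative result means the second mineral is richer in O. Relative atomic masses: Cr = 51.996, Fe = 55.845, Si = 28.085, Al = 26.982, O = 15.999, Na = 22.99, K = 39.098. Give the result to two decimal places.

M((Na_0.56K_0.44)AlSi_3O_8) = 269.307 g/mol, so wt% O = 127.992/269.307 × 100 = 47.53%.
M(FeCr_2O_4) = 223.833 g/mol, so wt% O = 63.996/223.833 × 100 = 28.59%.
47.53 − 28.59 = 18.94 pp.

18.94 percentage points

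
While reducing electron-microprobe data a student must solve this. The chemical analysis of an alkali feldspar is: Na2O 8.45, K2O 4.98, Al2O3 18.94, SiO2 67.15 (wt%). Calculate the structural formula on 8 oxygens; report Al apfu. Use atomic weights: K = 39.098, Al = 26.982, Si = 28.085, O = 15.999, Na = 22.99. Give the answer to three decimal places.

0.997 Al apfu

8.45 wt% Na2O ÷ 61.979 g/mol = 0.13634 mol, giving 0.27268 Na and 0.13634 O.
4.98 wt% K2O ÷ 94.195 g/mol = 0.05287 mol, giving 0.10574 K and 0.05287 O.
18.94 wt% Al2O3 ÷ 101.961 g/mol = 0.18576 mol, giving 0.37152 Al and 0.55728 O.
67.15 wt% SiO2 ÷ 60.083 g/mol = 1.11762 mol, giving 1.11762 Si and 2.23524 O.
Oxygen sums to 2.98173; scaling by 8/2.98173 = 2.68301 puts the formula on 8 O.
Al: 0.37152 × 2.68301 = 0.997 atoms per formula unit.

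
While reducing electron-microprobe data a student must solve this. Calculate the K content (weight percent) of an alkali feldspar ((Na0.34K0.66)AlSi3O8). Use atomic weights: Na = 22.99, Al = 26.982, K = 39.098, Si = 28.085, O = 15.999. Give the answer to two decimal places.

Formula mass = 0.34·22.99 + 0.66·39.098 + 1·26.982 + 3·28.085 + 8·15.999 = 272.850 g/mol, of which 25.805 g is K.
So K makes up 25.805/272.850 = 0.0946 of the mass, i.e. 9.46%.

9.46 weight percent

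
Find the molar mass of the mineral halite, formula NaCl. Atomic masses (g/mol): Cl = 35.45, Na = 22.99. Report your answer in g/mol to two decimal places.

The formula mass is the sum 1·22.99 + 1·35.45.

58.44 g/mol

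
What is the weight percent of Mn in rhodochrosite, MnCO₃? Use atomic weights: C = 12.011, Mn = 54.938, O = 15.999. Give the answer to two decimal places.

Formula mass = 1×54.938 + 1×12.011 + 3×15.999 = 114.946 g/mol, of which 54.938 g is Mn.
So Mn makes up 54.938/114.946 = 0.4779 of the mass, i.e. 47.79%.

47.79 wt%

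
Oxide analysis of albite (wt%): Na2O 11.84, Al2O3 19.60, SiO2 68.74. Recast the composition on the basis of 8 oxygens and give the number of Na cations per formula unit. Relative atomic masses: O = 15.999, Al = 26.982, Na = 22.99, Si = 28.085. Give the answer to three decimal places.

1.000 Na apfu

Na2O (M=61.979): mol = 0.19103; Na = 0.38206, O = 0.19103.
Al2O3 (M=101.961): mol = 0.19223; Al = 0.38446, O = 0.57669.
SiO2 (M=60.083): mol = 1.14408; Si = 1.14408, O = 2.28816.
ΣO = 3.05588; factor = 8/ΣO = 2.61790.
Na apfu = 0.38206 × 2.61790 = 1.000.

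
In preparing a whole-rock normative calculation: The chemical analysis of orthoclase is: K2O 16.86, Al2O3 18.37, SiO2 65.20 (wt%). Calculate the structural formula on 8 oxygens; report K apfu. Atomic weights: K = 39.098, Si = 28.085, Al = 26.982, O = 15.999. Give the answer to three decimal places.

0.991 K apfu

16.86 wt% K2O ÷ 94.195 g/mol = 0.17899 mol, giving 0.35798 K and 0.17899 O.
18.37 wt% Al2O3 ÷ 101.961 g/mol = 0.18017 mol, giving 0.36034 Al and 0.54051 O.
65.20 wt% SiO2 ÷ 60.083 g/mol = 1.08517 mol, giving 1.08517 Si and 2.17034 O.
Oxygen sums to 2.88984; scaling by 8/2.88984 = 2.76832 puts the formula on 8 O.
K: 0.35798 × 2.76832 = 0.991 atoms per formula unit.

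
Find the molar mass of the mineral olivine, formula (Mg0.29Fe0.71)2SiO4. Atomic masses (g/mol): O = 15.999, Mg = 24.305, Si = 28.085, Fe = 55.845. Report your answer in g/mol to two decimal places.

M = 0.58·24.305 + 1.42·55.845 + 1·28.085 + 4·15.999

185.48 g/mol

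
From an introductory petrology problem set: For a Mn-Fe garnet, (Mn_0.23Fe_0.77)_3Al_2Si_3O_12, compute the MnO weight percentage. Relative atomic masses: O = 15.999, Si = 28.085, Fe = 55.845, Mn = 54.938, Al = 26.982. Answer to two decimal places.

9.85 wt%

M((Mn_0.23Fe_0.77)_3Al_2Si_3O_12) = 497.116 g/mol; M(MnO) = 70.937 g/mol.
Moles MnO per formula unit = 0.69 Mn ÷ 1 = 0.6900.
MnO fraction = (0.6900 × 70.937) / 497.116 = 48.947/497.116 = 0.0985.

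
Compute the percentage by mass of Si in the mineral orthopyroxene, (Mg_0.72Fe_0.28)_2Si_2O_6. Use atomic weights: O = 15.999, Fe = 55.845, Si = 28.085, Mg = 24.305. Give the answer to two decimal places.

25.71 weight percent

M((Mg_0.72Fe_0.28)_2Si_2O_6) = 218.436 g/mol.
Si contributes 2 × 28.085 = 56.170 g per mole.
56.170/218.436 = 0.2571 → 25.71%.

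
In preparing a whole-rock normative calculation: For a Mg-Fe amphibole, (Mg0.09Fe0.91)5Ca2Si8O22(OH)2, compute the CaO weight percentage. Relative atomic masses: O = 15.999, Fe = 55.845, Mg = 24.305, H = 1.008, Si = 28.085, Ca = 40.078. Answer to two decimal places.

11.73 wt%

M((Mg0.09Fe0.91)5Ca2Si8O22(OH)2) = 955.860 g/mol; M(CaO) = 56.077 g/mol.
Moles CaO per formula unit = 2 Ca ÷ 1 = 2.0000.
CaO fraction = (2.0000 × 56.077) / 955.860 = 112.154/955.860 = 0.1173.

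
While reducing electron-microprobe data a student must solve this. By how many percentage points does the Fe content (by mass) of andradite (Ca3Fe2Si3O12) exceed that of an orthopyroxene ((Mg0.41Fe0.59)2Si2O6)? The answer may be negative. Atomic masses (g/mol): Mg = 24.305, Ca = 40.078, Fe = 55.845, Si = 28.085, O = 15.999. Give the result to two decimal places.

-5.71 percentage points

M(Ca3Fe2Si3O12) = 508.167 g/mol, so wt% Fe = 111.690/508.167 × 100 = 21.98%.
M((Mg0.41Fe0.59)2Si2O6) = 237.991 g/mol, so wt% Fe = 65.897/237.991 × 100 = 27.69%.
21.98 − 27.69 = -5.71 pp.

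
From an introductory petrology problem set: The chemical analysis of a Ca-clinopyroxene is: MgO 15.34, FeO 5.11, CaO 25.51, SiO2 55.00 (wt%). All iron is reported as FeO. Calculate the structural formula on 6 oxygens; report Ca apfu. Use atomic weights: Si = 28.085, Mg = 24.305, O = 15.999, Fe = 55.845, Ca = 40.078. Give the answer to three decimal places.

15.34 wt% MgO ÷ 40.304 g/mol = 0.38061 mol, giving 0.38061 Mg and 0.38061 O.
5.11 wt% FeO ÷ 71.844 g/mol = 0.07113 mol, giving 0.07113 Fe and 0.07113 O.
25.51 wt% CaO ÷ 56.077 g/mol = 0.45491 mol, giving 0.45491 Ca and 0.45491 O.
55.00 wt% SiO2 ÷ 60.083 g/mol = 0.91540 mol, giving 0.91540 Si and 1.83080 O.
Oxygen sums to 2.73745; scaling by 6/2.73745 = 2.19182 puts the formula on 6 O.
Ca: 0.45491 × 2.19182 = 0.997 atoms per formula unit.

0.997 Ca apfu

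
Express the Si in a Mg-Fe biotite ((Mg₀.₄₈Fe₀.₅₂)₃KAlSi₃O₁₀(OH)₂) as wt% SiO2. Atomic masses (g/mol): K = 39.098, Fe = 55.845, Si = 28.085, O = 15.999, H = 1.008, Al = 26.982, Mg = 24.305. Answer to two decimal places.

38.64 wt%

Formula mass = 466.456 g/mol.
3 Si → 3.0000 mol SiO2 per formula unit; M(SiO2) = 60.083, so SiO2 mass = 180.249 g.
180.249/466.456 × 100 = 38.64 wt%.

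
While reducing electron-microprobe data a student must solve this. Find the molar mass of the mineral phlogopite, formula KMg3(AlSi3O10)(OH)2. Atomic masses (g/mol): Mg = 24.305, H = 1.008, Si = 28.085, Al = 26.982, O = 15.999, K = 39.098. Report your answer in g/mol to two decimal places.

The formula mass is the sum 1×39.098 + 3×24.305 + 1×26.982 + 3×28.085 + 12×15.999 + 2×1.008.

417.25 g/mol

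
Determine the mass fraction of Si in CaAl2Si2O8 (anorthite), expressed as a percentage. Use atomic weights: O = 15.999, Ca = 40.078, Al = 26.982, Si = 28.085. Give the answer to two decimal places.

Formula mass = 1·40.078 + 2·26.982 + 2·28.085 + 8·15.999 = 278.204 g/mol, of which 56.170 g is Si.
So Si makes up 56.170/278.204 = 0.2019 of the mass, i.e. 20.19%.

20.19 weight percent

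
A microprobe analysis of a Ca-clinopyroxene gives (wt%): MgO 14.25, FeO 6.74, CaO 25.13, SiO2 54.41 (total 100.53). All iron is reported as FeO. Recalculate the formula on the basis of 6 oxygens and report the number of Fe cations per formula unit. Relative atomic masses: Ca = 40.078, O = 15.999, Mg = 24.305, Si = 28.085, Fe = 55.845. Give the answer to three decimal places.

0.208 Fe apfu

MgO: 14.25/40.304 = 0.35356 mol → 0.35356 mol Mg, 0.35356 mol O.
FeO: 6.74/71.844 = 0.09381 mol → 0.09381 mol Fe, 0.09381 mol O.
CaO: 25.13/56.077 = 0.44813 mol → 0.44813 mol Ca, 0.44813 mol O.
SiO2: 54.41/60.083 = 0.90558 mol → 0.90558 mol Si, 1.81116 mol O.
Total oxygen = 2.70666 mol. Normalization factor = 6/2.70666 = 2.21675.
Fe per 6 O = 0.09381 × 2.21675 = 0.208.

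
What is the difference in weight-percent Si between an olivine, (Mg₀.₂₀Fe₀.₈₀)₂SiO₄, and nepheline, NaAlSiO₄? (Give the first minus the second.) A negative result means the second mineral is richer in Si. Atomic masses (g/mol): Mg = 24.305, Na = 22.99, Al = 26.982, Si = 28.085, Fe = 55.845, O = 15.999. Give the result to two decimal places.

First mineral: 28.085 g Si in 191.155 g formula = 14.69 wt% Si.
Second mineral: 28.085 g Si in 142.053 g formula = 19.77 wt% Si.
14.69% − 19.77% gives a difference of -5.08 percentage points.

-5.08 percentage points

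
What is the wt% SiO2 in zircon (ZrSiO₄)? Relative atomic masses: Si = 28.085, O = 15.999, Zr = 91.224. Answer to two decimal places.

32.78 wt%

Formula mass = 183.305 g/mol.
1 Si → 1.0000 mol SiO2 per formula unit; M(SiO2) = 60.083, so SiO2 mass = 60.083 g.
60.083/183.305 × 100 = 32.78 wt%.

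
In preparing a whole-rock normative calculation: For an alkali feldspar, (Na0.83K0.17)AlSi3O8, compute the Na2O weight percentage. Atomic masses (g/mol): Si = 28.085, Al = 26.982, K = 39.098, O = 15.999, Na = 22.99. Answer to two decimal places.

Molar mass of (Na0.83K0.17)AlSi3O8 = 0.83×22.99 + 0.17×39.098 + 1×26.982 + 3×28.085 + 8×15.999 = 264.957 g/mol.
Each formula unit contains 0.83 Na, equivalent to 0.83/2 = 0.4150 mol Na2O.
M(Na2O) = 2×22.99 + 1×15.999 = 61.979 g/mol.
Mass of Na2O per formula unit = 0.4150 × 61.979 = 25.721 g.
Na2O wt% = 25.721 / 264.957 × 100 = 9.71%.

9.71 wt%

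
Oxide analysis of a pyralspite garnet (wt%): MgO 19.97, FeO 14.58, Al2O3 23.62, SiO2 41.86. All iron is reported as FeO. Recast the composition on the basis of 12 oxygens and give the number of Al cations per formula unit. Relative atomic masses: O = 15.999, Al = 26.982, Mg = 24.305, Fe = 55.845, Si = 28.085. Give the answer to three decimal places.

1.995 Al apfu

19.97 wt% MgO ÷ 40.304 g/mol = 0.49548 mol, giving 0.49548 Mg and 0.49548 O.
14.58 wt% FeO ÷ 71.844 g/mol = 0.20294 mol, giving 0.20294 Fe and 0.20294 O.
23.62 wt% Al2O3 ÷ 101.961 g/mol = 0.23166 mol, giving 0.46332 Al and 0.69498 O.
41.86 wt% SiO2 ÷ 60.083 g/mol = 0.69670 mol, giving 0.69670 Si and 1.39340 O.
Oxygen sums to 2.78680; scaling by 12/2.78680 = 4.30601 puts the formula on 12 O.
Al: 0.46332 × 4.30601 = 1.995 atoms per formula unit.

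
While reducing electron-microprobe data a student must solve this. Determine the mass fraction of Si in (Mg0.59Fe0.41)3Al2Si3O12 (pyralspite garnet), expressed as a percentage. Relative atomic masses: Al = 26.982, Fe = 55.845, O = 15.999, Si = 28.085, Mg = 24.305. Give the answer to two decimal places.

19.07 weight percent

Formula mass = 1.77·24.305 + 1.23·55.845 + 2·26.982 + 3·28.085 + 12·15.999 = 441.916 g/mol, of which 84.255 g is Si.
So Si makes up 84.255/441.916 = 0.1907 of the mass, i.e. 19.07%.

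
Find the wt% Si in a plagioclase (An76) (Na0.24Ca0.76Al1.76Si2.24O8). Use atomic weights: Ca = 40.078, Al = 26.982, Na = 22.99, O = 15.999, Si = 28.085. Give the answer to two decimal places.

22.93 wt%

Formula mass = 0.24×22.99 + 0.76×40.078 + 1.76×26.982 + 2.24×28.085 + 8×15.999 = 274.368 g/mol, of which 62.910 g is Si.
So Si makes up 62.910/274.368 = 0.2293 of the mass, i.e. 22.93%.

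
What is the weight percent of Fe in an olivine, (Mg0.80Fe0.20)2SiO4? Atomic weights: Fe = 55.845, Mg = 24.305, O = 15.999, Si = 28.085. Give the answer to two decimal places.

Molar mass of (Mg0.80Fe0.20)2SiO4: 1.60*24.305 + 0.40*55.845 + 1*28.085 + 4*15.999 = 153.307 g/mol.
Mass of Fe per formula unit: 0.40 × 55.845 = 22.338 g.
Weight fraction Fe = 22.338 / 153.307 = 0.1457.

14.57 mass %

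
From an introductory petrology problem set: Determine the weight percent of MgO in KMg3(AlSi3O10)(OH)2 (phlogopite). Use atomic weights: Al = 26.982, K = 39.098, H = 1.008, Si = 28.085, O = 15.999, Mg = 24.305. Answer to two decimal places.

28.98 wt%

M(KMg3(AlSi3O10)(OH)2) = 417.254 g/mol; M(MgO) = 40.304 g/mol.
Moles MgO per formula unit = 3 Mg ÷ 1 = 3.0000.
MgO fraction = (3.0000 × 40.304) / 417.254 = 120.912/417.254 = 0.2898.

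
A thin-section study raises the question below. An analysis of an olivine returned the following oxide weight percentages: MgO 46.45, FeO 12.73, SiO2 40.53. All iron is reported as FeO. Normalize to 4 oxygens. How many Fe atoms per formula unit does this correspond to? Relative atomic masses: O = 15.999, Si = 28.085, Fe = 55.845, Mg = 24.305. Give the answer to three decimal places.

MgO (M=40.304): mol = 1.15249; Mg = 1.15249, O = 1.15249.
FeO (M=71.844): mol = 0.17719; Fe = 0.17719, O = 0.17719.
SiO2 (M=60.083): mol = 0.67457; Si = 0.67457, O = 1.34914.
ΣO = 2.67882; factor = 4/ΣO = 1.49319.
Fe apfu = 0.17719 × 1.49319 = 0.265.

0.265 Fe apfu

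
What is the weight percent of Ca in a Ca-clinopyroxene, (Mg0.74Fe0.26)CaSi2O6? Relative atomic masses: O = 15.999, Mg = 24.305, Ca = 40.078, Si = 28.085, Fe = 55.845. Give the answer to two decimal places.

17.83 mass %

Molar mass of (Mg0.74Fe0.26)CaSi2O6: 0.74×24.305 + 0.26×55.845 + 1×40.078 + 2×28.085 + 6×15.999 = 224.747 g/mol.
Mass of Ca per formula unit: 1 × 40.078 = 40.078 g.
Weight fraction Ca = 40.078 / 224.747 = 0.1783.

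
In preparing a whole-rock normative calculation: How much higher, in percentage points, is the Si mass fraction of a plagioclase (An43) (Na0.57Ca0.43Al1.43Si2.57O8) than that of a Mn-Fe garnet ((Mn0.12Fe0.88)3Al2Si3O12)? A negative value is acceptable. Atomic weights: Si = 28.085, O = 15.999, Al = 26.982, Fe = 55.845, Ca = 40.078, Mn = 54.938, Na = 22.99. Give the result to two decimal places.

M(Na0.57Ca0.43Al1.43Si2.57O8) = 269.093 g/mol, so wt% Si = 72.178/269.093 × 100 = 26.82%.
M((Mn0.12Fe0.88)3Al2Si3O12) = 497.415 g/mol, so wt% Si = 84.255/497.415 × 100 = 16.94%.
26.82 − 16.94 = 9.88 pp.

9.88 percentage points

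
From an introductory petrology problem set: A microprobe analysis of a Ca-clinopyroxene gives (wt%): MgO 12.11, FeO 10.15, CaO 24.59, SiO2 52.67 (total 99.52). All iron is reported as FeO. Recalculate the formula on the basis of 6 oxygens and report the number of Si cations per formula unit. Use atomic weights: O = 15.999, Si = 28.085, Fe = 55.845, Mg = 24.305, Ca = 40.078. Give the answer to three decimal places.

1.997 Si apfu

MgO (M=40.304): mol = 0.30047; Mg = 0.30047, O = 0.30047.
FeO (M=71.844): mol = 0.14128; Fe = 0.14128, O = 0.14128.
CaO (M=56.077): mol = 0.43850; Ca = 0.43850, O = 0.43850.
SiO2 (M=60.083): mol = 0.87662; Si = 0.87662, O = 1.75324.
ΣO = 2.63349; factor = 6/ΣO = 2.27835.
Si apfu = 0.87662 × 2.27835 = 1.997.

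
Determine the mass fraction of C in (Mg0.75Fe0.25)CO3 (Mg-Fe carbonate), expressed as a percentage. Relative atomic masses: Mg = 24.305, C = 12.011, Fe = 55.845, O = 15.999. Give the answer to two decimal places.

Formula mass = 0.75×24.305 + 0.25×55.845 + 1×12.011 + 3×15.999 = 92.198 g/mol, of which 12.011 g is C.
So C makes up 12.011/92.198 = 0.1303 of the mass, i.e. 13.03%.

13.03 weight percent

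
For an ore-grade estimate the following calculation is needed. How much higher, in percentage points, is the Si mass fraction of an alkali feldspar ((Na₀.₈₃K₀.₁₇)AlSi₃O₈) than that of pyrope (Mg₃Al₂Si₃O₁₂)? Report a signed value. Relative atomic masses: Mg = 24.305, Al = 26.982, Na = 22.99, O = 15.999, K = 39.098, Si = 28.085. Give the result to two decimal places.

Si in (Na₀.₈₃K₀.₁₇)AlSi₃O₈: molar mass 264.957 g/mol; 3×28.085 = 84.255 g → 31.80 wt%.
Si in Mg₃Al₂Si₃O₁₂: molar mass 403.122 g/mol; 3×28.085 = 84.255 g → 20.90 wt%.
Difference = 31.80 − 20.90 = 10.90 percentage points.

10.90 percentage points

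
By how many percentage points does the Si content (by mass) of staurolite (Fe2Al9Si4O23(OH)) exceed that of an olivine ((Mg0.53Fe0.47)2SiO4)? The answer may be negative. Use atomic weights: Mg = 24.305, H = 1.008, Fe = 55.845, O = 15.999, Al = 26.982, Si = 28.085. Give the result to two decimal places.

First mineral: 112.340 g Si in 851.852 g formula = 13.19 wt% Si.
Second mineral: 28.085 g Si in 170.339 g formula = 16.49 wt% Si.
13.19% − 16.49% gives a difference of -3.30 percentage points.

-3.30 percentage points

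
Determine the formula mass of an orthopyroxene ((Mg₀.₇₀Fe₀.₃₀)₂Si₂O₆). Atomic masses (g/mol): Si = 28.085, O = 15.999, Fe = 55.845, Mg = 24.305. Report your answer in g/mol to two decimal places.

219.70 g/mol

The formula mass is the sum 1.40(24.305) + 0.60(55.845) + 2(28.085) + 6(15.999).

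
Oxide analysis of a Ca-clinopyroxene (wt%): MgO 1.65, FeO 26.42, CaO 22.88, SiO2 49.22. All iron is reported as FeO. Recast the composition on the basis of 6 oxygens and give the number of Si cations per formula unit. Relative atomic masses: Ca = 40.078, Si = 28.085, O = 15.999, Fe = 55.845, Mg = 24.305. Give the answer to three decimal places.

MgO (M=40.304): mol = 0.04094; Mg = 0.04094, O = 0.04094.
FeO (M=71.844): mol = 0.36774; Fe = 0.36774, O = 0.36774.
CaO (M=56.077): mol = 0.40801; Ca = 0.40801, O = 0.40801.
SiO2 (M=60.083): mol = 0.81920; Si = 0.81920, O = 1.63840.
ΣO = 2.45509; factor = 6/ΣO = 2.44390.
Si apfu = 0.81920 × 2.44390 = 2.002.

2.002 Si apfu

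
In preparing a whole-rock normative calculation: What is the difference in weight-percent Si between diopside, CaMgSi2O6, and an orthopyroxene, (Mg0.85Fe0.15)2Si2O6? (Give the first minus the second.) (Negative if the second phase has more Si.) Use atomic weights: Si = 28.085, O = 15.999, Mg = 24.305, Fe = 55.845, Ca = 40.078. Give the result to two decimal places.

-0.78 percentage points

First mineral: 56.170 g Si in 216.547 g formula = 25.94 wt% Si.
Second mineral: 56.170 g Si in 210.236 g formula = 26.72 wt% Si.
25.94% − 26.72% gives a difference of -0.78 percentage points.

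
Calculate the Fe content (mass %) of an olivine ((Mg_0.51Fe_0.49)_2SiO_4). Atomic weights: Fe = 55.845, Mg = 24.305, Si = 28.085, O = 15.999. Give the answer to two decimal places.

31.89 mass %

Formula mass = 1.02·24.305 + 0.98·55.845 + 1·28.085 + 4·15.999 = 171.600 g/mol, of which 54.728 g is Fe.
So Fe makes up 54.728/171.600 = 0.3189 of the mass, i.e. 31.89%.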